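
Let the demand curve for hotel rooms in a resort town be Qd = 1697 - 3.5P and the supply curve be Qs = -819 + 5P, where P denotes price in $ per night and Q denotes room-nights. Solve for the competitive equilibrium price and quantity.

At equilibrium Qd = Qs, so 1697 - 3.5P = -819 + 5P; collecting terms, 2516 = 8.5P and P* = 296.
Substitute back: Q* = 1697 - 3.5(296) = 661.

P* = 296, Q* = 661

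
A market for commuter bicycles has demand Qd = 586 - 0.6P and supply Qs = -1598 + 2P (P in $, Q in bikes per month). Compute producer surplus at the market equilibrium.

Producer surplus = 1681

At equilibrium Qd = Qs, so 586 - 0.6P = -1598 + 2P; collecting terms, 2184 = 2.6P and P* = 840.
Plugging P* into demand: Q* = 586 - 0.6(840) = 82.
Supply choke price (Qs = 0): P = 799. Producer surplus = ½ × (840 - 799) × 82 = 1681.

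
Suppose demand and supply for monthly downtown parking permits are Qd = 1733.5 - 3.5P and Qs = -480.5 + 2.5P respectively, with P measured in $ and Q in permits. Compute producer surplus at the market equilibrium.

Equating demand and supply, 1733.5 - 3.5P = -480.5 + 2.5P gives 6P = 2214, so P* = 369.
Substitute back: Q* = 1733.5 - 3.5(369) = 442.
Supply choke price (Qs = 0): P = 192.2. Producer surplus = ½ × (369 - 192.2) × 442 = 39072.8.

Producer surplus = 39072.8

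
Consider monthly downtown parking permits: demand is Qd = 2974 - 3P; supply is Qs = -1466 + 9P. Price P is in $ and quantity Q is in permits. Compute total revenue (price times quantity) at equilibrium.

The market clears where 2974 - 3P = -1466 + 9P. Rearranging, 12P = 4440, hence P* = 370.
Then Q* = 2974 - 3(370) = 1864.
Total revenue = P* × Q* = 370 × 1864 = 689680.

Total revenue = 689680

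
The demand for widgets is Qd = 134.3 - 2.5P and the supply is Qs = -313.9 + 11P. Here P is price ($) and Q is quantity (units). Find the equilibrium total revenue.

Total revenue = 1703.16

Equating demand and supply, 134.3 - 2.5P = -313.9 + 11P gives 13.5P = 448.2, so P* = 33.2.
Then Q* = 134.3 - 2.5(33.2) = 51.3.
Total revenue = P* × Q* = 33.2 × 51.3 = 1703.16.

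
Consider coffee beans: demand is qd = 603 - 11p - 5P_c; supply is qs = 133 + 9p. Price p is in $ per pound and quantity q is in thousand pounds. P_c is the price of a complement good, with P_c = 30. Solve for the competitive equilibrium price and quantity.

p* = 16, q* = 277

With P_c = 30, demand is qd = 453 - 11p.
At equilibrium qd = qs, so 453 - 11p = 133 + 9p; collecting terms, 320 = 20p and p* = 16.
Plugging p* into demand: q* = 453 - 11(16) = 277.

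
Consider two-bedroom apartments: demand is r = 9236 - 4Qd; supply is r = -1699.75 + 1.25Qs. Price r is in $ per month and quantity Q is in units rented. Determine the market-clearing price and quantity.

r* = 904, Q* = 2083

Rewriting in direct form: Qd = 2309 - 0.25r and Qs = 1359.8 + 0.8r.
Set Qd = Qs: 2309 - 0.25r = 1359.8 + 0.8r, so 949.2 = 1.05r and r* = 904.
From the demand curve, Q* = 2309 - 0.25(904) = 2083.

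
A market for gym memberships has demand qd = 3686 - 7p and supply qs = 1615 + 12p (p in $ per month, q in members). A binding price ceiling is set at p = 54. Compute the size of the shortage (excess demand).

With p fixed at 54, quantity demanded is 3308 and quantity supplied is 2263.
Shortage = qd - qs = 3308 - 2263 = 1045.

Shortage = 1045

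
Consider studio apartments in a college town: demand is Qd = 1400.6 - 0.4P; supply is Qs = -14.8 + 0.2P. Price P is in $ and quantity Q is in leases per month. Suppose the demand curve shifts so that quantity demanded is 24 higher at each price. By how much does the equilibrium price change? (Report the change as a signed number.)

ΔP = 40

The market clears where 1400.6 - 0.4P = -14.8 + 0.2P. Rearranging, 0.6P = 1415.4, hence P* = 2359.
Then Q* = 1400.6 - 0.4(2359) = 457.
After the shift, demand is Qd = 1424.6 - 0.4P.
New equilibrium: 1439.4 = 0.6P, so P = 2399 and Q = 465.
ΔP = 2399 - 2359 = 40.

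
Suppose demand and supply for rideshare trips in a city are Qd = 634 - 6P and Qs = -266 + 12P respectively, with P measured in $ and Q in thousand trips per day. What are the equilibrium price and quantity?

Equating demand and supply, 634 - 6P = -266 + 12P gives 18P = 900, so P* = 50.
From the demand curve, Q* = 634 - 6(50) = 334.

P* = 50, Q* = 334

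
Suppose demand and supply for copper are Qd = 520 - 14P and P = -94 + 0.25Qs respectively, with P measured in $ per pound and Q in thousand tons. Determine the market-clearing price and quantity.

P* = 8, Q* = 408

Inverting to quantity form: Qs = 376 + 4P.
The market clears where 520 - 14P = 376 + 4P. Rearranging, 18P = 144, hence P* = 8.
From the demand curve, Q* = 520 - 14(8) = 408.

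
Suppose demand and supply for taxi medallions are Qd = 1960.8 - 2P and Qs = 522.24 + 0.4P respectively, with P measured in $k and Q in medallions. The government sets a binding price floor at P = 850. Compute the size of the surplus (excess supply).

Surplus = 601.44

With P fixed at 850, quantity demanded is 260.8 and quantity supplied is 862.24.
Surplus = Qs - Qd = 862.24 - 260.8 = 601.44.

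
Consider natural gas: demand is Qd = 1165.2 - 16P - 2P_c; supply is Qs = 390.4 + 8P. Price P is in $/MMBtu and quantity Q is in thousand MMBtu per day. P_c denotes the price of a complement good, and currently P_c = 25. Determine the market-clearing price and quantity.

P* = 30.2, Q* = 632

With P_c = 25, demand is Qd = 1115.2 - 16P.
The market clears where 1115.2 - 16P = 390.4 + 8P. Rearranging, 24P = 724.8, hence P* = 30.2.
Plugging P* into demand: Q* = 1115.2 - 16(30.2) = 632.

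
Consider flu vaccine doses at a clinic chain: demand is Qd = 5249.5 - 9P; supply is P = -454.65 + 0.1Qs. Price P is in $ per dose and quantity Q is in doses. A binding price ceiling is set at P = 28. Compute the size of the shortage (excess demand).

Shortage = 171

Rewriting in direct form: Qs = 4546.5 + 10P.
With P fixed at 28, quantity demanded is 4997.5 and quantity supplied is 4826.5.
Shortage = Qd - Qs = 4997.5 - 4826.5 = 171.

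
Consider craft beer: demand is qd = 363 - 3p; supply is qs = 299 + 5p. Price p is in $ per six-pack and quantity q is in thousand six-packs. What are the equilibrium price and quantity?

At equilibrium qd = qs, so 363 - 3p = 299 + 5p; collecting terms, 64 = 8p and p* = 8.
From the demand curve, q* = 363 - 3(8) = 339.

p* = 8, q* = 339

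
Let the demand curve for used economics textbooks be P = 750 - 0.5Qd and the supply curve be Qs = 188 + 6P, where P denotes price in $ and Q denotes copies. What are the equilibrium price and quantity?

P* = 164, Q* = 1172

In direct form, Qd = 1500 - 2P.
At equilibrium Qd = Qs, so 1500 - 2P = 188 + 6P; collecting terms, 1312 = 8P and P* = 164.
From the demand curve, Q* = 1500 - 2(164) = 1172.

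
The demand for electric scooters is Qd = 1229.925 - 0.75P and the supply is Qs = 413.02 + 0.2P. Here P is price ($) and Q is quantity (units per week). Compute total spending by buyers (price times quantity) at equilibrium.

Total spending by buyers = 503041.5

Equating demand and supply, 1229.925 - 0.75P = 413.02 + 0.2P gives 0.95P = 816.905, so P* = 859.9.
Then Q* = 1229.925 - 0.75(859.9) = 585.
Total spending by buyers = P* × Q* = 859.9 × 585 = 503041.5.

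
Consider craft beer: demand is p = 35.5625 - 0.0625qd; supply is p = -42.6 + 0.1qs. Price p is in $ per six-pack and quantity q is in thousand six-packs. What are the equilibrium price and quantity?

p* = 5.5, q* = 481

Solving each curve for q: qd = 569 - 16p and qs = 426 + 10p.
At equilibrium qd = qs, so 569 - 16p = 426 + 10p; collecting terms, 143 = 26p and p* = 5.5.
Substitute back: q* = 569 - 16(5.5) = 481.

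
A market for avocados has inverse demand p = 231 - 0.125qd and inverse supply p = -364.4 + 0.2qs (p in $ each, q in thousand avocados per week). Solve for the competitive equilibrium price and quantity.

p* = 2, q* = 1832

Solving each curve for q: qd = 1848 - 8p and qs = 1822 + 5p.
Set qd = qs: 1848 - 8p = 1822 + 5p, so 26 = 13p and p* = 2.
Plugging p* into demand: q* = 1848 - 8(2) = 1832.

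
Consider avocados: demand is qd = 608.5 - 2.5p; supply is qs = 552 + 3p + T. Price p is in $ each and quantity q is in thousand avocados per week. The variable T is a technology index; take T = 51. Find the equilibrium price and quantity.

With T = 51, supply is qs = 603 + 3p.
Set qd = qs: 608.5 - 2.5p = 603 + 3p, so 5.5 = 5.5p and p* = 1.
From the demand curve, q* = 608.5 - 2.5(1) = 606.

p* = 1, q* = 606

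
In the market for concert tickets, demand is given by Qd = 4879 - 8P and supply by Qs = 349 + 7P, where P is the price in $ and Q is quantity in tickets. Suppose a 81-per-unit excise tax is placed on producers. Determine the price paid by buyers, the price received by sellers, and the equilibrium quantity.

P_b = 339.8, P_s = 258.8, Q = 2160.6

Producers keep P_s = P_b - 81 per unit, so supply in terms of the buyer price is Qs = -218 + 7P_b.
Set Qd = Qs: 4879 - 8P_b = -218 + 7P_b, so 5097 = 15P_b and P_b = 339.8.
Then P_s = 339.8 - 81 = 258.8 and Q = 4879 - 8(339.8) = 2160.6.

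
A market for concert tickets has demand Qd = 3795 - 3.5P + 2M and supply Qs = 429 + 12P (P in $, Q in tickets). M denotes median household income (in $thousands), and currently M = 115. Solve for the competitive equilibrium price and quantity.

P* = 232, Q* = 3213

With M = 115, demand is Qd = 4025 - 3.5P.
The market clears where 4025 - 3.5P = 429 + 12P. Rearranging, 15.5P = 3596, hence P* = 232.
From the demand curve, Q* = 4025 - 3.5(232) = 3213.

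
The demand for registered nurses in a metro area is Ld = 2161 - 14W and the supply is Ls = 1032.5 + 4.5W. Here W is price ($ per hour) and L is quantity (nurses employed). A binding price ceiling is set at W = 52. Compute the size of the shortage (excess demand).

With W fixed at 52, quantity demanded is 1433 and quantity supplied is 1266.5.
Shortage = Ld - Ls = 1433 - 1266.5 = 166.5.

Shortage = 166.5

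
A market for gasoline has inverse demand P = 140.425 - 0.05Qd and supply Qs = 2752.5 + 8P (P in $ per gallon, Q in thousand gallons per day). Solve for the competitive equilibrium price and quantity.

P* = 2, Q* = 2768.5

In direct form, Qd = 2808.5 - 20P.
Set Qd = Qs: 2808.5 - 20P = 2752.5 + 8P, so 56 = 28P and P* = 2.
Plugging P* into demand: Q* = 2808.5 - 20(2) = 2768.5.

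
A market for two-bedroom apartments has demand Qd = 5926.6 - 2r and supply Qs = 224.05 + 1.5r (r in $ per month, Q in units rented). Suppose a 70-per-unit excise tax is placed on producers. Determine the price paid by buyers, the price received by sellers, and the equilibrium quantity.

r_b = 1659.3, r_s = 1589.3, Q = 2608

The tax drives a wedge r_b - r_s = 70. Substituting r_s = r_b - 70 into supply: Qs = 119.05 + 1.5r_b.
Equate demand and the shifted supply: 5926.6 - 2r_b = 119.05 + 1.5r_b, giving 3.5r_b = 5807.55, so r_b = 1659.3.
Then r_s = 1659.3 - 70 = 1589.3 and Q = 5926.6 - 2(1659.3) = 2608.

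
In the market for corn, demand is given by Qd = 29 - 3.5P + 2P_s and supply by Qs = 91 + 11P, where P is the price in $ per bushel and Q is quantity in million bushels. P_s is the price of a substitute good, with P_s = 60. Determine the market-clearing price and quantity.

P* = 4, Q* = 135

With P_s = 60, demand is Qd = 149 - 3.5P.
Set Qd = Qs: 149 - 3.5P = 91 + 11P, so 58 = 14.5P and P* = 4.
Substitute back: Q* = 149 - 3.5(4) = 135.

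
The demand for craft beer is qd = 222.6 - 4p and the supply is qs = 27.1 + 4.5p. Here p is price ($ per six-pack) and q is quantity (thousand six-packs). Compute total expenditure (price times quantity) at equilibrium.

Total expenditure = 3003.8

Set qd = qs: 222.6 - 4p = 27.1 + 4.5p, so 195.5 = 8.5p and p* = 23.
Plugging p* into demand: q* = 222.6 - 4(23) = 130.6.
Total expenditure = p* × q* = 23 × 130.6 = 3003.8.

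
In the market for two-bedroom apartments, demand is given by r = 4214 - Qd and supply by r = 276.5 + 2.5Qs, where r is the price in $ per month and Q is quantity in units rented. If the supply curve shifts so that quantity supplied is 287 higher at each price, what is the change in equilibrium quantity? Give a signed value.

ΔQ = 205

Inverting to quantity form: Qd = 4214 - r and Qs = -110.6 + 0.4r.
Set Qd = Qs: 4214 - r = -110.6 + 0.4r, so 4324.6 = 1.4r and r* = 3089.
Plugging r* into demand: Q* = 4214 - 3089 = 1125.
After the shift, supply is Qs = 176.4 + 0.4r.
Re-solving, 1.4r = 4037.6 gives r = 2884 and Q = 1330.
ΔQ = 1330 - 1125 = 205.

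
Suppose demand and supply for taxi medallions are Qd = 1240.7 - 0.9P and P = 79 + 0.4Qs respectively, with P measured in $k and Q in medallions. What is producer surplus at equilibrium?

Producer surplus = 147920

Solving each curve for Q: Qs = -197.5 + 2.5P.
Set Qd = Qs: 1240.7 - 0.9P = -197.5 + 2.5P, so 1438.2 = 3.4P and P* = 423.
Substitute back: Q* = 1240.7 - 0.9(423) = 860.
Supply choke price (Qs = 0): P = 79. Producer surplus = ½ × (423 - 79) × 860 = 147920.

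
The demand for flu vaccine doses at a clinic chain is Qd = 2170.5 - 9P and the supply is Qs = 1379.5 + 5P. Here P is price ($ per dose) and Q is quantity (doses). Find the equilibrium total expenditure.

Total expenditure = 93903

The market clears where 2170.5 - 9P = 1379.5 + 5P. Rearranging, 14P = 791, hence P* = 56.5.
Substitute back: Q* = 2170.5 - 9(56.5) = 1662.
Total expenditure = P* × Q* = 56.5 × 1662 = 93903.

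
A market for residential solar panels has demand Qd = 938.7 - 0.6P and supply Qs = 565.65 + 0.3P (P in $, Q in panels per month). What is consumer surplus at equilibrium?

Consumer surplus = 396750

At equilibrium Qd = Qs, so 938.7 - 0.6P = 565.65 + 0.3P; collecting terms, 373.05 = 0.9P and P* = 414.5.
Plugging P* into demand: Q* = 938.7 - 0.6(414.5) = 690.
Demand choke price (Qd = 0): P = 938.7/0.6 = 1564.5. Consumer surplus = ½ × (1564.5 - 414.5) × 690 = 396750.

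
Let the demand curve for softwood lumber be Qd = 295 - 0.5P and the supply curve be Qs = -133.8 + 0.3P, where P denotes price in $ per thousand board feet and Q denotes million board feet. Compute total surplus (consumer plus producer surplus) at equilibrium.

Set Qd = Qs: 295 - 0.5P = -133.8 + 0.3P, so 428.8 = 0.8P and P* = 536.
Substitute back: Q* = 295 - 0.5(536) = 27.
Demand choke price = 590; supply choke price = 446. CS = ½(590 - 536)(27) = 729; PS = ½(536 - 446)(27) = 1215. Total surplus = 1944.

Total surplus = 1944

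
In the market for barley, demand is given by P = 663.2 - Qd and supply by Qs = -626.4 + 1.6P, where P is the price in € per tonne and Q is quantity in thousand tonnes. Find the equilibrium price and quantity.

P* = 496, Q* = 167.2

In direct form, Qd = 663.2 - P.
Set Qd = Qs: 663.2 - P = -626.4 + 1.6P, so 1289.6 = 2.6P and P* = 496.
Plugging P* into demand: Q* = 663.2 - 496 = 167.2.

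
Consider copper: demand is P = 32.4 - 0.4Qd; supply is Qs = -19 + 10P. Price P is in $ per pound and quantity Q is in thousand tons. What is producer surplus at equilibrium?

In direct form, Qd = 81 - 2.5P.
At equilibrium Qd = Qs, so 81 - 2.5P = -19 + 10P; collecting terms, 100 = 12.5P and P* = 8.
Substitute back: Q* = 81 - 2.5(8) = 61.
Supply choke price (Qs = 0): P = 1.9. Producer surplus = ½ × (8 - 1.9) × 61 = 186.05.

Producer surplus = 186.05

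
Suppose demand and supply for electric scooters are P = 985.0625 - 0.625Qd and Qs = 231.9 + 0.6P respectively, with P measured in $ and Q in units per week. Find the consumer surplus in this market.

Rewriting in direct form: Qd = 1576.1 - 1.6P.
Equating demand and supply, 1576.1 - 1.6P = 231.9 + 0.6P gives 2.2P = 1344.2, so P* = 611.
Then Q* = 1576.1 - 1.6(611) = 598.5.
Demand choke price (Qd = 0): P = 1576.1/1.6 = 985.0625. Consumer surplus = ½ × (985.0625 - 611) × 598.5 = 111938.203125.

Consumer surplus = 111938.203125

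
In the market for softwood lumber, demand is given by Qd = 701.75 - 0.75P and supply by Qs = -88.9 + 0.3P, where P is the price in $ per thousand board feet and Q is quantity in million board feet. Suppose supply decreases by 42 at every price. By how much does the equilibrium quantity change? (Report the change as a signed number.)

Set Qd = Qs: 701.75 - 0.75P = -88.9 + 0.3P, so 790.65 = 1.05P and P* = 753.
Plugging P* into demand: Q* = 701.75 - 0.75(753) = 137.
After the shift, supply is Qs = -130.9 + 0.3P.
New equilibrium: 832.65 = 1.05P, so P = 793 and Q = 107.
ΔQ = 107 - 137 = -30.

ΔQ = -30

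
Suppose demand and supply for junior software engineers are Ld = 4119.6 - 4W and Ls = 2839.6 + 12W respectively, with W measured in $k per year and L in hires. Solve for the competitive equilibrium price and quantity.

Set Ld = Ls: 4119.6 - 4W = 2839.6 + 12W, so 1280 = 16W and W* = 80.
Substitute back: L* = 4119.6 - 4(80) = 3799.6.

W* = 80, L* = 3799.6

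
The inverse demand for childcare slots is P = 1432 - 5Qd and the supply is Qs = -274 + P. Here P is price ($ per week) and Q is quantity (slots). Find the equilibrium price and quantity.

P* = 467, Q* = 193

Rewriting in direct form: Qd = 286.4 - 0.2P.
Equating demand and supply, 286.4 - 0.2P = -274 + P gives 1.2P = 560.4, so P* = 467.
Plugging P* into demand: Q* = 286.4 - 0.2(467) = 193.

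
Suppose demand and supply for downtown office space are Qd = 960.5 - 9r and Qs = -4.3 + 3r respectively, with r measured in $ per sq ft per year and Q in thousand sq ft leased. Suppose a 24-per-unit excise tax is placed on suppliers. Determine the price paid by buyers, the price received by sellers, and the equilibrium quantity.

r_b = 86.4, r_s = 62.4, Q = 182.9

The tax drives a wedge r_b - r_s = 24. Substituting r_s = r_b - 24 into supply: Qs = -76.3 + 3r_b.
Market clearing requires 960.5 - 9r_b = -76.3 + 3r_b; hence 1036.8 = 12r_b and r_b = 86.4.
Then r_s = 86.4 - 24 = 62.4 and Q = 960.5 - 9(86.4) = 182.9.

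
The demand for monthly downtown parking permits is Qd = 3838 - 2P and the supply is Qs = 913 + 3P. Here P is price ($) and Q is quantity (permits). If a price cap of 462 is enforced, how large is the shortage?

At P = 462: Qd = 2914 and Qs = 2299.
Shortage = Qd - Qs = 2914 - 2299 = 615.

Shortage = 615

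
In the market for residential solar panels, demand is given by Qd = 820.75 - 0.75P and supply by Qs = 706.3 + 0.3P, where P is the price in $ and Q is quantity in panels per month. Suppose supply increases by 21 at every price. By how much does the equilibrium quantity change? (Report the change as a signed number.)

At equilibrium Qd = Qs, so 820.75 - 0.75P = 706.3 + 0.3P; collecting terms, 114.45 = 1.05P and P* = 109.
Then Q* = 820.75 - 0.75(109) = 739.
After the shift, supply is Qs = 727.3 + 0.3P.
New equilibrium: 93.45 = 1.05P, so P = 89 and Q = 754.
ΔQ = 754 - 739 = 15.

ΔQ = 15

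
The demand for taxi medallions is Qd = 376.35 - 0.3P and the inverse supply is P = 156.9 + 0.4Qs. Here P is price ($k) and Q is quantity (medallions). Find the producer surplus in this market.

Inverting to quantity form: Qs = -392.25 + 2.5P.
Set Qd = Qs: 376.35 - 0.3P = -392.25 + 2.5P, so 768.6 = 2.8P and P* = 274.5.
Plugging P* into demand: Q* = 376.35 - 0.3(274.5) = 294.
Supply choke price (Qs = 0): P = 156.9. Producer surplus = ½ × (274.5 - 156.9) × 294 = 17287.2.

Producer surplus = 17287.2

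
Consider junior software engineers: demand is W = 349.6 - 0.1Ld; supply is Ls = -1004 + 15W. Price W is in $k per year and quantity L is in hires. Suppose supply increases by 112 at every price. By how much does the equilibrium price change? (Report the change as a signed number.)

Inverting to quantity form: Ld = 3496 - 10W.
Equating demand and supply, 3496 - 10W = -1004 + 15W gives 25W = 4500, so W* = 180.
Substitute back: L* = 3496 - 10(180) = 1696.
After the shift, supply is Ls = -892 + 15W.
The new intersection has 4388 = 25W, i.e. W = 175.52, L = 1740.8.
ΔW = 175.52 - 180 = -4.48.

ΔW = -4.48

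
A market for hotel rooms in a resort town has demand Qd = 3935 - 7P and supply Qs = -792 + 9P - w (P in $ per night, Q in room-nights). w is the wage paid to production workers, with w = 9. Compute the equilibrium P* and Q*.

P* = 296, Q* = 1863

With w = 9, supply is Qs = -801 + 9P.
Equating demand and supply, 3935 - 7P = -801 + 9P gives 16P = 4736, so P* = 296.
Plugging P* into demand: Q* = 3935 - 7(296) = 1863.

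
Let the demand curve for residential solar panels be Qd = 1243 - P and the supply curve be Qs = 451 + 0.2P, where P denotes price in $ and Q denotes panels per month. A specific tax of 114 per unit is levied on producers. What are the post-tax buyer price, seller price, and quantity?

The tax drives a wedge P_b - P_s = 114. Substituting P_s = P_b - 114 into supply: Qs = 428.2 + 0.2P_b.
Market clearing requires 1243 - P_b = 428.2 + 0.2P_b; hence 814.8 = 1.2P_b and P_b = 679.
So P_s = 565 and the quantity traded is Q = 1243 - 679 = 564.

P_b = 679, P_s = 565, Q = 564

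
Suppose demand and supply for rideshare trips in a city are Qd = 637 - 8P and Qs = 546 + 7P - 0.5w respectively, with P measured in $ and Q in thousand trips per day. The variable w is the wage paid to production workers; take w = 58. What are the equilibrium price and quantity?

With w = 58, supply is Qs = 517 + 7P.
Set Qd = Qs: 637 - 8P = 517 + 7P, so 120 = 15P and P* = 8.
Substitute back: Q* = 637 - 8(8) = 573.

P* = 8, Q* = 573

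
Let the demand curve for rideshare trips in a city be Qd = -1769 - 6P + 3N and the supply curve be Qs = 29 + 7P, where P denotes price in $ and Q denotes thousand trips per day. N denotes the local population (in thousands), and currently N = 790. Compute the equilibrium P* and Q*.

P* = 44, Q* = 337

With N = 790, demand is Qd = 601 - 6P.
Equating demand and supply, 601 - 6P = 29 + 7P gives 13P = 572, so P* = 44.
Then Q* = 601 - 6(44) = 337.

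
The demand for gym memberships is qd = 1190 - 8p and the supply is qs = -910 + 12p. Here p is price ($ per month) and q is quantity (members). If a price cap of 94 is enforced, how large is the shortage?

Shortage = 220

Evaluating both curves at the ceiling price 94 gives qd = 438, qs = 218.
Shortage = qd - qs = 438 - 218 = 220.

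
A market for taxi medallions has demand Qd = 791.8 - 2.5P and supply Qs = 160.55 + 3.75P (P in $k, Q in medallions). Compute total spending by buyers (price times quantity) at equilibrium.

At equilibrium Qd = Qs, so 791.8 - 2.5P = 160.55 + 3.75P; collecting terms, 631.25 = 6.25P and P* = 101.
Substitute back: Q* = 791.8 - 2.5(101) = 539.3.
Total spending by buyers = P* × Q* = 101 × 539.3 = 54469.3.

Total spending by buyers = 54469.3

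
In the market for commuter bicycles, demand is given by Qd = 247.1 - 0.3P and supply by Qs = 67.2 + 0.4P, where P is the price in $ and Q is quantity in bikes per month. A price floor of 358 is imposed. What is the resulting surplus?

Surplus = 70.7

Evaluating both curves at the floor price 358 gives Qd = 139.7, Qs = 210.4.
Surplus = Qs - Qd = 210.4 - 139.7 = 70.7.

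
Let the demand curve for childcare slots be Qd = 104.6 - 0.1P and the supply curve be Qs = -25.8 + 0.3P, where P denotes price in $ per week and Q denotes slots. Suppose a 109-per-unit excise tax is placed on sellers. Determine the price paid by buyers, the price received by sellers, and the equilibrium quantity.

Sellers keep P_s = P_b - 109 per unit, so supply in terms of the buyer price is Qs = -58.5 + 0.3P_b.
Market clearing requires 104.6 - 0.1P_b = -58.5 + 0.3P_b; hence 163.1 = 0.4P_b and P_b = 407.75.
So P_s = 298.75 and the quantity traded is Q = 104.6 - 0.1(407.75) = 63.825.

P_b = 407.75, P_s = 298.75, Q = 63.825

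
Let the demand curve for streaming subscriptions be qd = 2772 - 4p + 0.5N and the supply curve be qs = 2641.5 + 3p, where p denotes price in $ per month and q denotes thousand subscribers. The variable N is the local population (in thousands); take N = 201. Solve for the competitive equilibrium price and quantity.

With N = 201, demand is qd = 2872.5 - 4p.
Set qd = qs: 2872.5 - 4p = 2641.5 + 3p, so 231 = 7p and p* = 33.
Plugging p* into demand: q* = 2872.5 - 4(33) = 2740.5.

p* = 33, q* = 2740.5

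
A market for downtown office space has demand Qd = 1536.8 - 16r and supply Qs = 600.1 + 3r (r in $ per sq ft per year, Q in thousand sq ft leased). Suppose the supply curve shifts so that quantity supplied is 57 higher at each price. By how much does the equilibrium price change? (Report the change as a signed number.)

Equating demand and supply, 1536.8 - 16r = 600.1 + 3r gives 19r = 936.7, so r* = 49.3.
Plugging r* into demand: Q* = 1536.8 - 16(49.3) = 748.
After the shift, supply is Qs = 657.1 + 3r.
The new intersection has 879.7 = 19r, i.e. r = 46.3, Q = 796.
Δr = 46.3 - 49.3 = -3.

Δr = -3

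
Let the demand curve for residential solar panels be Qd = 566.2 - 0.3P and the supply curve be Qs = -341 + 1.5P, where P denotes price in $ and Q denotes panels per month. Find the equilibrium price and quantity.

P* = 504, Q* = 415

At equilibrium Qd = Qs, so 566.2 - 0.3P = -341 + 1.5P; collecting terms, 907.2 = 1.8P and P* = 504.
Substitute back: Q* = 566.2 - 0.3(504) = 415.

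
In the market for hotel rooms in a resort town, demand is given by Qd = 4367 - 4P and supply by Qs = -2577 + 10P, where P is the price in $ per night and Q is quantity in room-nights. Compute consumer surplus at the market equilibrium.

At equilibrium Qd = Qs, so 4367 - 4P = -2577 + 10P; collecting terms, 6944 = 14P and P* = 496.
Then Q* = 4367 - 4(496) = 2383.
Demand choke price (Qd = 0): P = 4367/4 = 1091.75. Consumer surplus = ½ × (1091.75 - 496) × 2383 = 709836.125.

Consumer surplus = 709836.125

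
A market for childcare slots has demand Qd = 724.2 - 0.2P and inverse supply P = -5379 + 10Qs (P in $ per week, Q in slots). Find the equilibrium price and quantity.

In direct form, Qs = 537.9 + 0.1P.
At equilibrium Qd = Qs, so 724.2 - 0.2P = 537.9 + 0.1P; collecting terms, 186.3 = 0.3P and P* = 621.
From the demand curve, Q* = 724.2 - 0.2(621) = 600.

P* = 621, Q* = 600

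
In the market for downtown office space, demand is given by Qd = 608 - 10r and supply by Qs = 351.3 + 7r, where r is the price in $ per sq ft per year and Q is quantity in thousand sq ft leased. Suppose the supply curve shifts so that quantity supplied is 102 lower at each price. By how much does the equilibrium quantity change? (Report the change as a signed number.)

ΔQ = -60

Set Qd = Qs: 608 - 10r = 351.3 + 7r, so 256.7 = 17r and r* = 15.1.
Substitute back: Q* = 608 - 10(15.1) = 457.
After the shift, supply is Qs = 249.3 + 7r.
Re-solving, 17r = 358.7 gives r = 21.1 and Q = 397.
ΔQ = 397 - 457 = -60.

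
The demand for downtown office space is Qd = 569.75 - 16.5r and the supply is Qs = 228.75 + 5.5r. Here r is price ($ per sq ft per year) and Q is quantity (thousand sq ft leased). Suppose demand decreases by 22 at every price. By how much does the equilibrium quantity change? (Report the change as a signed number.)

ΔQ = -5.5

The market clears where 569.75 - 16.5r = 228.75 + 5.5r. Rearranging, 22r = 341, hence r* = 15.5.
From the demand curve, Q* = 569.75 - 16.5(15.5) = 314.
After the shift, demand is Qd = 547.75 - 16.5r.
Re-solving, 22r = 319 gives r = 14.5 and Q = 308.5.
ΔQ = 308.5 - 314 = -5.5.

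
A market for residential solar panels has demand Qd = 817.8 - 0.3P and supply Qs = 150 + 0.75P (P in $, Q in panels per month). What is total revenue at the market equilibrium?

Set Qd = Qs: 817.8 - 0.3P = 150 + 0.75P, so 667.8 = 1.05P and P* = 636.
Then Q* = 817.8 - 0.3(636) = 627.
Total revenue = P* × Q* = 636 × 627 = 398772.

Total revenue = 398772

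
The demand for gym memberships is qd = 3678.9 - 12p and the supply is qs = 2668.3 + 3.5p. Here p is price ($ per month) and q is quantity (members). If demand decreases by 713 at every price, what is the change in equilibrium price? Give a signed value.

The market clears where 3678.9 - 12p = 2668.3 + 3.5p. Rearranging, 15.5p = 1010.6, hence p* = 65.2.
From the demand curve, q* = 3678.9 - 12(65.2) = 2896.5.
After the shift, demand is qd = 2965.9 - 12p.
New equilibrium: 297.6 = 15.5p, so p = 19.2 and q = 2735.5.
Δp = 19.2 - 65.2 = -46.

Δp = -46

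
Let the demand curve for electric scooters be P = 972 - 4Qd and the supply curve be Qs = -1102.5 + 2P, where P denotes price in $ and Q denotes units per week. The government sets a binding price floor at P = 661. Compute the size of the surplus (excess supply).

Surplus = 141.75

Inverting to quantity form: Qd = 243 - 0.25P.
Evaluating both curves at the floor price 661 gives Qd = 77.75, Qs = 219.5.
Surplus = Qs - Qd = 219.5 - 77.75 = 141.75.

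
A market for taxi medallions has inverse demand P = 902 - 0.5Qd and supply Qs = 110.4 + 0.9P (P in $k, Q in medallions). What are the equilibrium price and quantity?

In direct form, Qd = 1804 - 2P.
Set Qd = Qs: 1804 - 2P = 110.4 + 0.9P, so 1693.6 = 2.9P and P* = 584.
From the demand curve, Q* = 1804 - 2(584) = 636.

P* = 584, Q* = 636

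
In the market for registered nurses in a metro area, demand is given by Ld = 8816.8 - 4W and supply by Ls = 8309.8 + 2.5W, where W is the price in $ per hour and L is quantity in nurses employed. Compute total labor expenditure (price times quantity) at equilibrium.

Total labor expenditure = 663374.4

The market clears where 8816.8 - 4W = 8309.8 + 2.5W. Rearranging, 6.5W = 507, hence W* = 78.
Plugging W* into demand: L* = 8816.8 - 4(78) = 8504.8.
Total labor expenditure = W* × L* = 78 × 8504.8 = 663374.4.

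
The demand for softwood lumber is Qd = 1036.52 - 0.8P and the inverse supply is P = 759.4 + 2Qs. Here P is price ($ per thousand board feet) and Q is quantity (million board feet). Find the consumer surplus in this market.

Inverting to quantity form: Qs = -379.7 + 0.5P.
The market clears where 1036.52 - 0.8P = -379.7 + 0.5P. Rearranging, 1.3P = 1416.22, hence P* = 1089.4.
Then Q* = 1036.52 - 0.8(1089.4) = 165.
Demand choke price (Qd = 0): P = 1036.52/0.8 = 1295.65. Consumer surplus = ½ × (1295.65 - 1089.4) × 165 = 17015.625.

Consumer surplus = 17015.625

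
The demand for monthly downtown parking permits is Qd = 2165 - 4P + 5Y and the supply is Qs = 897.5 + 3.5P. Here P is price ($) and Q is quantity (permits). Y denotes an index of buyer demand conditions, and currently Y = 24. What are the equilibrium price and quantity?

P* = 185, Q* = 1545

With Y = 24, demand is Qd = 2285 - 4P.
Set Qd = Qs: 2285 - 4P = 897.5 + 3.5P, so 1387.5 = 7.5P and P* = 185.
Substitute back: Q* = 2285 - 4(185) = 1545.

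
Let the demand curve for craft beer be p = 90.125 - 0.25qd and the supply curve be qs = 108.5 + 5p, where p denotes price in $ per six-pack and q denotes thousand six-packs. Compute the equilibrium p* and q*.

Solving each curve for q: qd = 360.5 - 4p.
Set qd = qs: 360.5 - 4p = 108.5 + 5p, so 252 = 9p and p* = 28.
From the demand curve, q* = 360.5 - 4(28) = 248.5.

p* = 28, q* = 248.5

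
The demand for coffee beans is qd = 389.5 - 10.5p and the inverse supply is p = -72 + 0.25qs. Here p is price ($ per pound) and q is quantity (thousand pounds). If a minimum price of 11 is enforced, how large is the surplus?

In direct form, qs = 288 + 4p.
At p = 11: qd = 274 and qs = 332.
Surplus = qs - qd = 332 - 274 = 58.

Surplus = 58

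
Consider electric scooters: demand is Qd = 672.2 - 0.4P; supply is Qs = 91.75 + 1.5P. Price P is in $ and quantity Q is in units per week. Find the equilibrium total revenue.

Total revenue = 168025

At equilibrium Qd = Qs, so 672.2 - 0.4P = 91.75 + 1.5P; collecting terms, 580.45 = 1.9P and P* = 305.5.
Then Q* = 672.2 - 0.4(305.5) = 550.
Total revenue = P* × Q* = 305.5 × 550 = 168025.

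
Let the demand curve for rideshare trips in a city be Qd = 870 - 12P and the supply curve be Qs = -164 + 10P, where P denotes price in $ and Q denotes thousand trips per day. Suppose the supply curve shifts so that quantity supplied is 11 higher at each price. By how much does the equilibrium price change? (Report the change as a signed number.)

ΔP = -0.5

At equilibrium Qd = Qs, so 870 - 12P = -164 + 10P; collecting terms, 1034 = 22P and P* = 47.
Then Q* = 870 - 12(47) = 306.
After the shift, supply is Qs = -153 + 10P.
Re-solving, 22P = 1023 gives P = 46.5 and Q = 312.
ΔP = 46.5 - 47 = -0.5.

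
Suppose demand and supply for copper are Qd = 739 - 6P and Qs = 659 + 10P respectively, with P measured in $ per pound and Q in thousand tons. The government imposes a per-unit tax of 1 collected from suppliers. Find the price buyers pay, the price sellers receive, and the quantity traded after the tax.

P_b = 5.625, P_s = 4.625, Q = 705.25

The tax drives a wedge P_b - P_s = 1. Substituting P_s = P_b - 1 into supply: Qs = 649 + 10P_b.
Equate demand and the shifted supply: 739 - 6P_b = 649 + 10P_b, giving 16P_b = 90, so P_b = 5.625.
So P_s = 4.625 and the quantity traded is Q = 739 - 6(5.625) = 705.25.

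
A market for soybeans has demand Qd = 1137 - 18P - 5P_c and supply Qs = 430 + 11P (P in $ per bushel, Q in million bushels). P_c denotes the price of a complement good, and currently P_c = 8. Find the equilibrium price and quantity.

With P_c = 8, demand is Qd = 1097 - 18P.
At equilibrium Qd = Qs, so 1097 - 18P = 430 + 11P; collecting terms, 667 = 29P and P* = 23.
From the demand curve, Q* = 1097 - 18(23) = 683.

P* = 23, Q* = 683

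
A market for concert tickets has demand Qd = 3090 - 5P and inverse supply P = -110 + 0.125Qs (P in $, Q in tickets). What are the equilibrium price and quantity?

P* = 170, Q* = 2240

Solving each curve for Q: Qs = 880 + 8P.
At equilibrium Qd = Qs, so 3090 - 5P = 880 + 8P; collecting terms, 2210 = 13P and P* = 170.
Substitute back: Q* = 3090 - 5(170) = 2240.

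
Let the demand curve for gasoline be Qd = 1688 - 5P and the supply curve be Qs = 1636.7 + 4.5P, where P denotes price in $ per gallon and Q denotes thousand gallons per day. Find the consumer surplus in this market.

The market clears where 1688 - 5P = 1636.7 + 4.5P. Rearranging, 9.5P = 51.3, hence P* = 5.4.
From the demand curve, Q* = 1688 - 5(5.4) = 1661.
Demand choke price (Qd = 0): P = 1688/5 = 337.6. Consumer surplus = ½ × (337.6 - 5.4) × 1661 = 275892.1.

Consumer surplus = 275892.1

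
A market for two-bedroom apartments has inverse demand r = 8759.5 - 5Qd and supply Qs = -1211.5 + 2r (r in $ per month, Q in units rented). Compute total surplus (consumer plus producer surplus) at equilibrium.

Total surplus = 6043967.1875

Solving each curve for Q: Qd = 1751.9 - 0.2r.
The market clears where 1751.9 - 0.2r = -1211.5 + 2r. Rearranging, 2.2r = 2963.4, hence r* = 1347.
Plugging r* into demand: Q* = 1751.9 - 0.2(1347) = 1482.5.
Demand choke price = 8759.5; supply choke price = 605.75. CS = ½(8759.5 - 1347)(1482.5) = 5494515.625; PS = ½(1347 - 605.75)(1482.5) = 549451.5625. Total surplus = 6043967.1875.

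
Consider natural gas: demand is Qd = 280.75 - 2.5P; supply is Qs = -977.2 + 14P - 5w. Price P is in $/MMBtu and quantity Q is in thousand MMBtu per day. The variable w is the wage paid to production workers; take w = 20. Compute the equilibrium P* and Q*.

With w = 20, supply is Qs = -1077.2 + 14P.
Set Qd = Qs: 280.75 - 2.5P = -1077.2 + 14P, so 1357.95 = 16.5P and P* = 82.3.
From the demand curve, Q* = 280.75 - 2.5(82.3) = 75.

P* = 82.3, Q* = 75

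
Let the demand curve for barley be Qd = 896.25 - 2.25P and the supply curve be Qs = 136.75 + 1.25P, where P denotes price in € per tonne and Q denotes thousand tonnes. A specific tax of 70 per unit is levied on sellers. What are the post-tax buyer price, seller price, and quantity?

P_b = 242, P_s = 172, Q = 351.75

The tax drives a wedge P_b - P_s = 70. Substituting P_s = P_b - 70 into supply: Qs = 49.25 + 1.25P_b.
Equate demand and the shifted supply: 896.25 - 2.25P_b = 49.25 + 1.25P_b, giving 3.5P_b = 847, so P_b = 242.
So P_s = 172 and the quantity traded is Q = 896.25 - 2.25(242) = 351.75.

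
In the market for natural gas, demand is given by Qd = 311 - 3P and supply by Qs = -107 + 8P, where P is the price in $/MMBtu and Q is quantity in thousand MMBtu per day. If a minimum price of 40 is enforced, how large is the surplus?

Surplus = 22

With P fixed at 40, quantity demanded is 191 and quantity supplied is 213.
Surplus = Qs - Qd = 213 - 191 = 22.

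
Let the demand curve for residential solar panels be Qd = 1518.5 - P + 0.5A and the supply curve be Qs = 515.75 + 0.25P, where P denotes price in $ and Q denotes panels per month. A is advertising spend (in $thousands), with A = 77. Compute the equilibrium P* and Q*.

With A = 77, demand is Qd = 1557 - P.
Equating demand and supply, 1557 - P = 515.75 + 0.25P gives 1.25P = 1041.25, so P* = 833.
Then Q* = 1557 - 833 = 724.

P* = 833, Q* = 724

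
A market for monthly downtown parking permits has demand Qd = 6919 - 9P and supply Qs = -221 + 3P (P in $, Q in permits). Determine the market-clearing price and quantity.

P* = 595, Q* = 1564

The market clears where 6919 - 9P = -221 + 3P. Rearranging, 12P = 7140, hence P* = 595.
From the demand curve, Q* = 6919 - 9(595) = 1564.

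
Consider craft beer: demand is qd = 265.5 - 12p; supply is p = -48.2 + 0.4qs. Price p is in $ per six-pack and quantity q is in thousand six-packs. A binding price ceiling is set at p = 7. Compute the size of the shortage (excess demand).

Shortage = 43.5

Inverting to quantity form: qs = 120.5 + 2.5p.
Evaluating both curves at the ceiling price 7 gives qd = 181.5, qs = 138.
Shortage = qd - qs = 181.5 - 138 = 43.5.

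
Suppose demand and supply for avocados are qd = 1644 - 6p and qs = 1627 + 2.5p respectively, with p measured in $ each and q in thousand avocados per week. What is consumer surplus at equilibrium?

Set qd = qs: 1644 - 6p = 1627 + 2.5p, so 17 = 8.5p and p* = 2.
Plugging p* into demand: q* = 1644 - 6(2) = 1632.
Demand choke price (qd = 0): p = 1644/6 = 274. Consumer surplus = ½ × (274 - 2) × 1632 = 221952.

Consumer surplus = 221952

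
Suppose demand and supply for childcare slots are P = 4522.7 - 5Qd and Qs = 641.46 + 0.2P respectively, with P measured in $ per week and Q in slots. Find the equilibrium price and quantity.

P* = 657.7, Q* = 773

In direct form, Qd = 904.54 - 0.2P.
At equilibrium Qd = Qs, so 904.54 - 0.2P = 641.46 + 0.2P; collecting terms, 263.08 = 0.4P and P* = 657.7.
Then Q* = 904.54 - 0.2(657.7) = 773.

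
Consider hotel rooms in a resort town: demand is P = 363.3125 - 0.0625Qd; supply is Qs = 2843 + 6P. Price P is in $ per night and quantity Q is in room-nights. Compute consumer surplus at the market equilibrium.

In direct form, Qd = 5813 - 16P.
The market clears where 5813 - 16P = 2843 + 6P. Rearranging, 22P = 2970, hence P* = 135.
Then Q* = 5813 - 16(135) = 3653.
Demand choke price (Qd = 0): P = 5813/16 = 363.3125. Consumer surplus = ½ × (363.3125 - 135) × 3653 = 417012.78125.

Consumer surplus = 417012.78125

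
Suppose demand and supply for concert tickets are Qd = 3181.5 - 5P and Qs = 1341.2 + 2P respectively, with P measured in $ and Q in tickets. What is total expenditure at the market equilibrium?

Equating demand and supply, 3181.5 - 5P = 1341.2 + 2P gives 7P = 1840.3, so P* = 262.9.
From the demand curve, Q* = 3181.5 - 5(262.9) = 1867.
Total expenditure = P* × Q* = 262.9 × 1867 = 490834.3.

Total expenditure = 490834.3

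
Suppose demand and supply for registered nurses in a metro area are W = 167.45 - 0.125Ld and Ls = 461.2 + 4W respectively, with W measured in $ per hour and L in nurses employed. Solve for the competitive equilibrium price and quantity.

Solving each curve for L: Ld = 1339.6 - 8W.
At equilibrium Ld = Ls, so 1339.6 - 8W = 461.2 + 4W; collecting terms, 878.4 = 12W and W* = 73.2.
Plugging W* into demand: L* = 1339.6 - 8(73.2) = 754.

W* = 73.2, L* = 754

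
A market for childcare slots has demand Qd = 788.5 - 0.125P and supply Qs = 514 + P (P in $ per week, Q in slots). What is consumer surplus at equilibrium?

Consumer surplus = 2298256

The market clears where 788.5 - 0.125P = 514 + P. Rearranging, 1.125P = 274.5, hence P* = 244.
From the demand curve, Q* = 788.5 - 0.125(244) = 758.
Demand choke price (Qd = 0): P = 788.5/0.125 = 6308. Consumer surplus = ½ × (6308 - 244) × 758 = 2298256.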